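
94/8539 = 94/8539 = 0.01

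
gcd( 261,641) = 1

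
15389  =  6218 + 9171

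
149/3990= 149/3990  =  0.04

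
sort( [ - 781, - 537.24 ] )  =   [ - 781,-537.24]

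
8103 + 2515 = 10618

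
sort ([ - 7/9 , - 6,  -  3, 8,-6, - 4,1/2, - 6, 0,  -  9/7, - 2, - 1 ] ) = [ - 6,  -  6,  -  6 , - 4,-3, - 2, - 9/7,-1, - 7/9, 0,1/2,8]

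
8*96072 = 768576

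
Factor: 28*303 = 8484 = 2^2*3^1*7^1*101^1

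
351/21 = 16 + 5/7 = 16.71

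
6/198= 1/33=0.03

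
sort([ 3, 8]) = [3, 8] 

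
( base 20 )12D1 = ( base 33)8AJ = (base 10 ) 9061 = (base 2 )10001101100101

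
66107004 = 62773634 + 3333370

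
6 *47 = 282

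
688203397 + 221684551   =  909887948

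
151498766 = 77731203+73767563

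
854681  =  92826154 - 91971473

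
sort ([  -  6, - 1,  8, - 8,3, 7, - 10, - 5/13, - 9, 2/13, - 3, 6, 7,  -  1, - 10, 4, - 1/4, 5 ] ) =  [ - 10,- 10, - 9, - 8,-6,-3,-1, - 1,-5/13,  -  1/4, 2/13,3, 4, 5,6, 7,  7, 8 ] 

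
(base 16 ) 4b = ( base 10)75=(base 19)3i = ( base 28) 2J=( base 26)2N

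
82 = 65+17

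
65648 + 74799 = 140447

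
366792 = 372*986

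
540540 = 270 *2002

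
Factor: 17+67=84= 2^2*3^1*7^1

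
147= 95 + 52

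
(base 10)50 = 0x32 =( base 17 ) 2g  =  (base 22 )26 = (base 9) 55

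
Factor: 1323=3^3*7^2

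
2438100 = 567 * 4300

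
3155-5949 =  - 2794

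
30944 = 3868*8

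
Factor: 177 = 3^1*59^1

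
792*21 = 16632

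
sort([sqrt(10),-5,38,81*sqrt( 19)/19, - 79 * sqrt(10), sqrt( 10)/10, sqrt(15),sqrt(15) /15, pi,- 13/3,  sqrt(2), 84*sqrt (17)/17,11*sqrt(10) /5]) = [ - 79*sqrt (10), -5, - 13/3, sqrt( 15)/15, sqrt(10)/10,  sqrt(2),pi,sqrt(10),sqrt(15),11*sqrt( 10)/5, 81*sqrt( 19)/19,  84*sqrt(17)/17, 38 ] 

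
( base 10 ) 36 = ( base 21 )1F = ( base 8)44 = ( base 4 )210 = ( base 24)1C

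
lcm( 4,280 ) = 280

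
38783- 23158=15625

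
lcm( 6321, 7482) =366618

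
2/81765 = 2/81765 = 0.00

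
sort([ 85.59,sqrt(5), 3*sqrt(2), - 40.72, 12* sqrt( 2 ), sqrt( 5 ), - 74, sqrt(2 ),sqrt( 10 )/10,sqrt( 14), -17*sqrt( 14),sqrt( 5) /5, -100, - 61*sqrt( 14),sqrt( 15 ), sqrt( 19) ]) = [ - 61*sqrt( 14 ), - 100,  -  74, - 17 * sqrt ( 14), - 40.72, sqrt( 10 )/10, sqrt( 5)/5, sqrt( 2 ), sqrt( 5 ), sqrt( 5), sqrt(14), sqrt(  15), 3*sqrt(2), sqrt (19) , 12 * sqrt( 2), 85.59] 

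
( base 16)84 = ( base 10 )132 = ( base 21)66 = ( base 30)4C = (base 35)3R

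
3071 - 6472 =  - 3401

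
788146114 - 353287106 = 434859008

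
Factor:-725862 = - 2^1*3^1*120977^1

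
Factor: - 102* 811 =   -  2^1*3^1*17^1*811^1 = - 82722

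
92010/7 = 92010/7 =13144.29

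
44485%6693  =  4327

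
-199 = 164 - 363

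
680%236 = 208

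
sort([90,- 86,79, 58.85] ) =[- 86,58.85  ,  79, 90 ] 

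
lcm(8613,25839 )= 25839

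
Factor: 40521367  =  40521367^1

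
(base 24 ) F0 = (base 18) 120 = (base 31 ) BJ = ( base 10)360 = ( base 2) 101101000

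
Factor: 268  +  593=861 = 3^1 * 7^1*41^1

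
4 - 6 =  - 2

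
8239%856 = 535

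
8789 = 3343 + 5446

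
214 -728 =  - 514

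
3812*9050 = 34498600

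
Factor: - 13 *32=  - 2^5*13^1 = - 416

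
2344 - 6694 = -4350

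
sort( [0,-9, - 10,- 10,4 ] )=[ -10,-10,-9,  0, 4]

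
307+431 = 738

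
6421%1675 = 1396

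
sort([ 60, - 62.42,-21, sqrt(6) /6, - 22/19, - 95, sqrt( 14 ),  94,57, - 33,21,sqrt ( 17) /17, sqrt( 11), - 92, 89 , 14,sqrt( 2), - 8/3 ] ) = [ - 95, - 92, - 62.42 , - 33, - 21, - 8/3, - 22/19, sqrt( 17 ) /17,sqrt( 6 ) /6,sqrt( 2), sqrt( 11),  sqrt( 14),14, 21, 57, 60  ,  89,94 ]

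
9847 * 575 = 5662025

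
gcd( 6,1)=1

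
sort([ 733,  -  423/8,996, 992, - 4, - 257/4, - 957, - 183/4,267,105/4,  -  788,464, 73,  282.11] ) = [ - 957 , - 788, - 257/4, - 423/8,- 183/4, - 4,105/4, 73,267,282.11,464, 733,992,996] 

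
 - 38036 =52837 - 90873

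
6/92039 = 6/92039 = 0.00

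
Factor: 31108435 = 5^1*67^1*92861^1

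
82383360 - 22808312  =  59575048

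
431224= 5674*76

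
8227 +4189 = 12416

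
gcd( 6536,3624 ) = 8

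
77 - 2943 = -2866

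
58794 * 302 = 17755788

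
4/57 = 4/57= 0.07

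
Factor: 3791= 17^1*223^1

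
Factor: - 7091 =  - 7^1 * 1013^1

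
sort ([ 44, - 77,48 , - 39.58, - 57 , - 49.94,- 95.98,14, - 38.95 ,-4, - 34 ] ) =[ - 95.98, - 77,  -  57, - 49.94, - 39.58, - 38.95, - 34, - 4 , 14,  44,48] 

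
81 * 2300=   186300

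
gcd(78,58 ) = 2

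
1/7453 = 1/7453 = 0.00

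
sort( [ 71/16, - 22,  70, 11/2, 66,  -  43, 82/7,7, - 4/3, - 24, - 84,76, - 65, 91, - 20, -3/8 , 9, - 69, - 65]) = [ - 84,-69, - 65,-65, - 43,-24, - 22,-20,- 4/3, - 3/8, 71/16,11/2, 7,9,82/7, 66,70, 76,91 ] 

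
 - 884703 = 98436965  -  99321668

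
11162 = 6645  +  4517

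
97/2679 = 97/2679=0.04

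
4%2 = 0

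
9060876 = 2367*3828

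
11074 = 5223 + 5851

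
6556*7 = 45892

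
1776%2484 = 1776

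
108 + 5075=5183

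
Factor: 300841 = 59^1*5099^1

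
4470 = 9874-5404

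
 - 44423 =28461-72884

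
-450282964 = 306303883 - 756586847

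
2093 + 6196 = 8289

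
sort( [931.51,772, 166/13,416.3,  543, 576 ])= [ 166/13,416.3, 543,576,772,931.51] 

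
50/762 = 25/381=0.07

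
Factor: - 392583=-3^1*107^1*1223^1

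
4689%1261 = 906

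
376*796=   299296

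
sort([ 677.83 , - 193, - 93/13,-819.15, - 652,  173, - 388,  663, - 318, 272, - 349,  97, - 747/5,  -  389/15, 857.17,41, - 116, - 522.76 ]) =[ - 819.15, - 652,-522.76,  -  388, - 349, - 318, - 193, - 747/5, - 116,-389/15 ,- 93/13 , 41,97,173, 272, 663, 677.83,  857.17 ]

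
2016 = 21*96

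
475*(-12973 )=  - 6162175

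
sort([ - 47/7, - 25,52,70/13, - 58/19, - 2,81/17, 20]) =[ - 25, - 47/7, - 58/19 , - 2,81/17 , 70/13, 20,52 ]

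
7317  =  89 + 7228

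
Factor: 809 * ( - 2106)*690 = -2^2*3^5*5^1*13^1 *23^1*809^1   =  - 1175590260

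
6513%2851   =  811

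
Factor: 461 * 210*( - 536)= - 51890160 = -2^4*3^1*5^1 * 7^1*67^1*461^1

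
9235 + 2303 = 11538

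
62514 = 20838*3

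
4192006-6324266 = -2132260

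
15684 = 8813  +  6871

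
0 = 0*923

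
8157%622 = 71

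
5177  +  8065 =13242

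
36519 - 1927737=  - 1891218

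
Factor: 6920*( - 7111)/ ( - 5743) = 2^3* 5^1*13^1*173^1*547^1*5743^(-1 ) = 49208120/5743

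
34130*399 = 13617870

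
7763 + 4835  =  12598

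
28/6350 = 14/3175  =  0.00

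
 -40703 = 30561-71264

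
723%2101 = 723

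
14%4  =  2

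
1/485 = 1/485 = 0.00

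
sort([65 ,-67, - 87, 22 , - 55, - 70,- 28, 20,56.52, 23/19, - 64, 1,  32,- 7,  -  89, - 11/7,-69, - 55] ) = [-89, - 87,-70, - 69, - 67,  -  64, - 55, - 55,-28, - 7, - 11/7  ,  1,23/19,20  ,  22 , 32,  56.52,  65 ] 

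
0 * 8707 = 0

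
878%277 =47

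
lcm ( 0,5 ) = 0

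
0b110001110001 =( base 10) 3185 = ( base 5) 100220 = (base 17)B06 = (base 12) 1a15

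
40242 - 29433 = 10809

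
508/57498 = 254/28749=0.01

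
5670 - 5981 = - 311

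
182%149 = 33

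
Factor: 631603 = 7^1*23^1*3923^1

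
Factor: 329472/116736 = 2^( - 3) * 3^1*11^1 * 13^1 * 19^( - 1)  =  429/152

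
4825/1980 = 2 + 173/396 = 2.44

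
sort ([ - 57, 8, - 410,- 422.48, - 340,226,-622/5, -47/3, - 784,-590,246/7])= [  -  784, - 590, - 422.48,-410, - 340,  -  622/5, - 57 , - 47/3,8, 246/7,226]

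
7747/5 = 1549 + 2/5= 1549.40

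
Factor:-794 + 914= 2^3 *3^1 * 5^1   =  120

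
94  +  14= 108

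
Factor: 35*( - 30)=  -  1050 = - 2^1*3^1*5^2*7^1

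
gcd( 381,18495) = 3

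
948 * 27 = 25596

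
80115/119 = 673+4/17  =  673.24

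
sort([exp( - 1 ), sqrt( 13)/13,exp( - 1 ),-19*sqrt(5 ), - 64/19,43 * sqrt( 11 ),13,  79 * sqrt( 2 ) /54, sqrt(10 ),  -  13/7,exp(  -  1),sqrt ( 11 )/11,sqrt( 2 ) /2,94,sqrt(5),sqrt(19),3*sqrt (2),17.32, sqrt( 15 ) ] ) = [- 19*sqrt (5 ),  -  64/19, - 13/7,sqrt( 13 )/13,sqrt(11 )/11, exp(-1 ) , exp(  -  1), exp ( - 1),sqrt(2)/2, 79*sqrt(2) /54,sqrt ( 5), sqrt(10 ), sqrt( 15 ), 3  *sqrt( 2), sqrt(  19),13,17.32, 94,  43*sqrt ( 11)] 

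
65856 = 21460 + 44396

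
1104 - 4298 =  - 3194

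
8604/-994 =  -9  +  171/497 = -8.66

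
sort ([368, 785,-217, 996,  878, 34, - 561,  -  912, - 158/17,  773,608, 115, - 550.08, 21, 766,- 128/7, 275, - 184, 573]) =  [ - 912, - 561, - 550.08 , - 217 , - 184, - 128/7 ,  -  158/17, 21 , 34, 115,275, 368, 573,608 , 766, 773,  785,  878, 996 ] 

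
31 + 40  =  71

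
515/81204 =515/81204 = 0.01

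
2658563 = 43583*61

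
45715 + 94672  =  140387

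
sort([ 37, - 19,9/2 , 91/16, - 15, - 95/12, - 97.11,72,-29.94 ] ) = [-97.11,  -  29.94,  -  19,-15, - 95/12 , 9/2,91/16,37,72 ]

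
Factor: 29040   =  2^4*3^1*5^1*11^2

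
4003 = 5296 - 1293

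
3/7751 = 3/7751 = 0.00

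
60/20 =3 = 3.00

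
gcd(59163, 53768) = 13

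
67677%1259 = 950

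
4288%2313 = 1975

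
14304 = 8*1788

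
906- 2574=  - 1668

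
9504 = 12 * 792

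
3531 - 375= 3156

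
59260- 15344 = 43916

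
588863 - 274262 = 314601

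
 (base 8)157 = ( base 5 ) 421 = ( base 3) 11010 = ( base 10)111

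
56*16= 896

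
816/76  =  10 + 14/19 = 10.74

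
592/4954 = 296/2477= 0.12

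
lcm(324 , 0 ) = 0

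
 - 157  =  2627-2784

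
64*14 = 896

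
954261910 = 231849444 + 722412466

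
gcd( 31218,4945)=43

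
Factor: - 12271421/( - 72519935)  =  5^ (- 1)*3011^ ( - 1 )*4817^( - 1)*12271421^1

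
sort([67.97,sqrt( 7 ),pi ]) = [sqrt( 7),pi,67.97]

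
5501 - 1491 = 4010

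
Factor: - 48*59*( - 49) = 138768 = 2^4 *3^1*7^2*59^1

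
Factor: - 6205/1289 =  - 5^1 * 17^1*73^1 *1289^( - 1) 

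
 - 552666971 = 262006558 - 814673529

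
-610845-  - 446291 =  - 164554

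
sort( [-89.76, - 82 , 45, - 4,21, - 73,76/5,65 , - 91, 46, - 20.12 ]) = [ - 91, - 89.76, - 82 , - 73, - 20.12,  -  4, 76/5,21, 45 , 46, 65]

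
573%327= 246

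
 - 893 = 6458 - 7351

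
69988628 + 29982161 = 99970789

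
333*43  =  14319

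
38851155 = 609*63795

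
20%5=0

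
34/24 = 17/12 = 1.42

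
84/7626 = 14/1271=0.01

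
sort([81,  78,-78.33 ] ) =[-78.33, 78, 81]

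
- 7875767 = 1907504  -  9783271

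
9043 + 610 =9653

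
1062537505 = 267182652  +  795354853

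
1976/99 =19+ 95/99 = 19.96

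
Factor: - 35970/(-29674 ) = 3^1*5^1*11^1*37^(  -  1)*109^1 * 401^(-1) = 17985/14837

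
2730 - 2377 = 353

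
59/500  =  59/500 = 0.12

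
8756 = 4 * 2189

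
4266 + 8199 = 12465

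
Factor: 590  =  2^1*5^1* 59^1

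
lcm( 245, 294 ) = 1470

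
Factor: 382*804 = 2^3*3^1*67^1*191^1 =307128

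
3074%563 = 259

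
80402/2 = 40201  =  40201.00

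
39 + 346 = 385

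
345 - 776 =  - 431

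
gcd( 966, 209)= 1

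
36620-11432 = 25188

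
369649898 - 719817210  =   - 350167312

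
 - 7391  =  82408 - 89799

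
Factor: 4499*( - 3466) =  - 15593534= - 2^1 * 11^1* 409^1*1733^1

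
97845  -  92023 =5822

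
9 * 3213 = 28917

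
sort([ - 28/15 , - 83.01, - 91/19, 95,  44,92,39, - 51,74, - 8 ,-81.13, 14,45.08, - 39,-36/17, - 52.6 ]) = [  -  83.01, - 81.13, - 52.6, - 51, - 39,-8, - 91/19, - 36/17, - 28/15,14,39, 44,  45.08,74, 92, 95 ]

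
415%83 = 0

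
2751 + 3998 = 6749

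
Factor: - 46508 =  - 2^2*7^1*11^1 *151^1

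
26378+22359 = 48737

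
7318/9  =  813+1/9= 813.11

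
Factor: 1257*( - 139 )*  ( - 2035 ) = 355561305 = 3^1*5^1 * 11^1*37^1 * 139^1*419^1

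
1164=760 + 404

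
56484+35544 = 92028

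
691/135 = 5 + 16/135 = 5.12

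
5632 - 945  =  4687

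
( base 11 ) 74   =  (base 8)121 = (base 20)41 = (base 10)81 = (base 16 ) 51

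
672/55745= 672/55745 = 0.01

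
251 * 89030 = 22346530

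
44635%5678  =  4889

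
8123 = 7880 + 243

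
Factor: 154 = 2^1*7^1*11^1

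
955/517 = 955/517 = 1.85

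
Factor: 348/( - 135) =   -  2^2*3^( - 2 )*5^(-1)*29^1 = -116/45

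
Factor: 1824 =2^5*3^1*19^1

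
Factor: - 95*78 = - 7410 =- 2^1*3^1*5^1*13^1*  19^1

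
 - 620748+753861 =133113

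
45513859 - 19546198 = 25967661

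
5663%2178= 1307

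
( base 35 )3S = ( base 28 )4L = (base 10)133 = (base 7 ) 250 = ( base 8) 205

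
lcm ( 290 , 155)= 8990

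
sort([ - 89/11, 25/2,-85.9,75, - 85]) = [ - 85.9, - 85, - 89/11,25/2,75] 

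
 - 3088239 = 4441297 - 7529536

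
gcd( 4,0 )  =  4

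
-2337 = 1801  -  4138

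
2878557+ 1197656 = 4076213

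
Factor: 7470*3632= 2^5 *3^2*5^1*83^1*227^1= 27131040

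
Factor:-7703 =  - 7703^1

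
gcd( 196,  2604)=28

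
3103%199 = 118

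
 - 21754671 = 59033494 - 80788165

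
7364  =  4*1841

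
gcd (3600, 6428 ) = 4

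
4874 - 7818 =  - 2944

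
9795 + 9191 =18986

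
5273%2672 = 2601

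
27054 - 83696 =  -56642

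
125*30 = 3750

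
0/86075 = 0  =  0.00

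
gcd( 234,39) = 39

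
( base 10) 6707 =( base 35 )5GM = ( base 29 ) 7s8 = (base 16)1A33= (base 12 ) 3A6B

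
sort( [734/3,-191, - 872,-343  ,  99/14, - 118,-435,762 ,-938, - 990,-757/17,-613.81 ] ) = [ - 990,-938, - 872,-613.81, - 435,-343, - 191,- 118, - 757/17,  99/14, 734/3,  762]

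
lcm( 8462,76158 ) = 76158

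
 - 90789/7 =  - 12970 + 1/7 = - 12969.86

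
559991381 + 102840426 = 662831807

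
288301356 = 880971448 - 592670092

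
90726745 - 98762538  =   - 8035793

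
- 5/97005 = -1/19401 = - 0.00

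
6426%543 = 453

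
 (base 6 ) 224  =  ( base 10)88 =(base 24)3g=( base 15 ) 5D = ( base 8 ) 130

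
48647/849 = 48647/849=57.30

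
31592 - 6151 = 25441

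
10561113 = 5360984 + 5200129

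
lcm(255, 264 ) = 22440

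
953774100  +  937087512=1890861612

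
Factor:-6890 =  - 2^1 * 5^1*13^1*53^1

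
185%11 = 9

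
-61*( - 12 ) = 732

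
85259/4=21314 + 3/4= 21314.75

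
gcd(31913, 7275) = 97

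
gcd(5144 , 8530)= 2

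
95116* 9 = 856044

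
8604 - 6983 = 1621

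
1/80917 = 1/80917= 0.00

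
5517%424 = 5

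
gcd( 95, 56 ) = 1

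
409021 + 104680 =513701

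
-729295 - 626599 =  - 1355894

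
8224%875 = 349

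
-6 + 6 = 0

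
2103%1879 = 224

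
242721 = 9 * 26969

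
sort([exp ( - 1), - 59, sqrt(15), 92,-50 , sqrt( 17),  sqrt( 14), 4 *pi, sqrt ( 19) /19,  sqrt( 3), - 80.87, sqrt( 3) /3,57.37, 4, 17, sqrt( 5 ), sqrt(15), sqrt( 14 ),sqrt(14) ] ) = [ - 80.87, - 59, - 50, sqrt( 19 )/19, exp( - 1), sqrt(3) /3,sqrt (3), sqrt( 5) , sqrt( 14), sqrt( 14), sqrt( 14),sqrt( 15 ), sqrt( 15), 4, sqrt( 17 ),4*pi, 17, 57.37, 92]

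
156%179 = 156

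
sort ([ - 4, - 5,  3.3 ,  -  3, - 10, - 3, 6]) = [ - 10,  -  5, -4,- 3, - 3, 3.3,6 ] 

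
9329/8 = 1166+1/8 = 1166.12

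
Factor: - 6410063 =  - 11^1*41^1*61^1*233^1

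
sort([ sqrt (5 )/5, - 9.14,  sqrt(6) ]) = [-9.14, sqrt (5) /5, sqrt( 6) ] 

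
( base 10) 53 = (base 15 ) 38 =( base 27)1q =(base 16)35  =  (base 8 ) 65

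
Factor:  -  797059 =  - 347^1* 2297^1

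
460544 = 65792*7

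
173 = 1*173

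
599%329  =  270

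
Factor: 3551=53^1*67^1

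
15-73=  -  58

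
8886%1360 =726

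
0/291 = 0 =0.00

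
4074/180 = 22  +  19/30 = 22.63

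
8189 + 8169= 16358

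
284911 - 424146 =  - 139235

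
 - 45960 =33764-79724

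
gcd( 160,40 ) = 40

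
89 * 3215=286135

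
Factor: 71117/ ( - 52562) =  - 2^( - 1) * 19^2*41^( - 1 )*197^1 * 641^(  -  1)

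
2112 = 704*3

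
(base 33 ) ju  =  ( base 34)JB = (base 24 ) 139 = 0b1010010001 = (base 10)657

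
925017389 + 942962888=1867980277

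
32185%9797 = 2794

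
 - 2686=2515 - 5201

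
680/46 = 14+18/23=14.78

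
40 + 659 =699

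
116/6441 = 116/6441 = 0.02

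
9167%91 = 67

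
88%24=16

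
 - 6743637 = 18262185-25005822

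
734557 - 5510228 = -4775671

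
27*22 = 594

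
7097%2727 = 1643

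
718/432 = 1+143/216 = 1.66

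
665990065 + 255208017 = 921198082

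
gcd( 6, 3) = 3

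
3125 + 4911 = 8036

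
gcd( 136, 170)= 34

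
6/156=1/26= 0.04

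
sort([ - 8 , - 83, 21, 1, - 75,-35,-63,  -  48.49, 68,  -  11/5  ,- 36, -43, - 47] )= [ - 83, - 75,-63, - 48.49, -47, - 43 , - 36, - 35 ,  -  8,- 11/5,1, 21,  68]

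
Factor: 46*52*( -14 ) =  - 2^4*7^1*13^1*23^1 = - 33488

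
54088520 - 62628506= - 8539986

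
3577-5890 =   -  2313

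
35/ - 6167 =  - 5/881  =  -0.01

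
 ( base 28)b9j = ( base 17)1DD4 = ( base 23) gih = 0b10001010111111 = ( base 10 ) 8895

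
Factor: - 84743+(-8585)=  - 93328 = -2^4*19^1*307^1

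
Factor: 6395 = 5^1*1279^1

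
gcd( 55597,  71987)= 1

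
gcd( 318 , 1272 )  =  318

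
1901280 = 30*63376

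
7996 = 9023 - 1027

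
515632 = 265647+249985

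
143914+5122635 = 5266549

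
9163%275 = 88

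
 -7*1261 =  - 8827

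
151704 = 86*1764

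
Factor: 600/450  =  4/3 = 2^2*3^( - 1 ) 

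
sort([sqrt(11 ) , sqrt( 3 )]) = [ sqrt( 3 ),sqrt( 11 )]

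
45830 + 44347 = 90177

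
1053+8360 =9413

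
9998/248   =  40 + 39/124= 40.31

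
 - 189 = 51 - 240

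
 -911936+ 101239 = - 810697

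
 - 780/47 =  - 780/47 = - 16.60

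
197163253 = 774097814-576934561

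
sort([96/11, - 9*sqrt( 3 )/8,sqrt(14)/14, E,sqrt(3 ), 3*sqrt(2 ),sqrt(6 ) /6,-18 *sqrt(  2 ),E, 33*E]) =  [-18*sqrt(2 ),-9*sqrt ( 3 ) /8,sqrt (14)/14,sqrt(6)/6, sqrt ( 3),  E,E, 3*sqrt( 2),96/11,33*E ] 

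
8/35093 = 8/35093 = 0.00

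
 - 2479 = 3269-5748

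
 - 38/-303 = 38/303 = 0.13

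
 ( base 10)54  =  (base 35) 1J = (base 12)46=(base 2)110110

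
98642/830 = 49321/415 = 118.85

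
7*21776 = 152432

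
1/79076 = 1/79076  =  0.00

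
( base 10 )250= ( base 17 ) ec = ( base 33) 7J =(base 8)372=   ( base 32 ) 7Q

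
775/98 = 7 + 89/98 = 7.91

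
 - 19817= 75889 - 95706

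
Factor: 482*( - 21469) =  - 2^1 * 7^1*241^1*3067^1 = - 10348058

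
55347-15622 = 39725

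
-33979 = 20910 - 54889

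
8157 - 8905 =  - 748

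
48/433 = 48/433= 0.11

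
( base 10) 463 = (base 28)gf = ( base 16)1CF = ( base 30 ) FD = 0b111001111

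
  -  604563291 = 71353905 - 675917196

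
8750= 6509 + 2241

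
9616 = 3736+5880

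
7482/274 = 3741/137 = 27.31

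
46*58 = 2668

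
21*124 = 2604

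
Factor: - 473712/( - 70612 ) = 2^2 * 3^1*71^1*127^(-1 ) = 852/127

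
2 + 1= 3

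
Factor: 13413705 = 3^1*5^1*894247^1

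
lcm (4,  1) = 4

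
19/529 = 19/529 = 0.04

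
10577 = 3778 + 6799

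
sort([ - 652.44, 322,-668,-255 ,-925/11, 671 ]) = [ - 668,-652.44, -255,-925/11,  322, 671 ] 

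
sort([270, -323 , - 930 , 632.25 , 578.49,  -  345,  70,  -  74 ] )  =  [ - 930,-345, - 323 , - 74, 70, 270 , 578.49 , 632.25]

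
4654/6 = 775+2/3 = 775.67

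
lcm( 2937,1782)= 158598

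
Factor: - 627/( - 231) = 19/7 = 7^( - 1 )*19^1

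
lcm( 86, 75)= 6450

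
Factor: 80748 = 2^2*3^2*2243^1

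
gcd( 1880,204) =4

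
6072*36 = 218592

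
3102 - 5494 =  - 2392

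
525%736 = 525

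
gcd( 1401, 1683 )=3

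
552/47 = 552/47 = 11.74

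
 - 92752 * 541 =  - 50178832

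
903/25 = 903/25=   36.12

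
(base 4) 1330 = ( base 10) 124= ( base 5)444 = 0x7C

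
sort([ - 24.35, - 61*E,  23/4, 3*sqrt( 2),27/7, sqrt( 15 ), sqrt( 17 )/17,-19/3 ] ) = [ - 61*E , - 24.35, - 19/3,sqrt(17 )/17,  27/7,  sqrt(15),3*sqrt(2),  23/4 ] 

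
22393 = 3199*7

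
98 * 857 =83986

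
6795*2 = 13590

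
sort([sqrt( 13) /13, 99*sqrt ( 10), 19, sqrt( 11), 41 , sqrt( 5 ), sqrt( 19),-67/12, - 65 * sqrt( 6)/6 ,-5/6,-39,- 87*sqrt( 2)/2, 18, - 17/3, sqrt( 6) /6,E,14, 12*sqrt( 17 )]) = [ - 87*sqrt( 2 ) /2, -39, - 65*sqrt(  6 ) /6, - 17/3, - 67/12, - 5/6, sqrt (13 )/13, sqrt (6) /6, sqrt(  5 ) , E, sqrt( 11 ), sqrt (19), 14 , 18, 19, 41,12*sqrt(17),99*sqrt(10)] 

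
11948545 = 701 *17045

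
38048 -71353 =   -  33305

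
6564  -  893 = 5671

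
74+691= 765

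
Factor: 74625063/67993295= 3^1*5^( - 1)*73^(  -  1 ) *1319^1* 18859^1*186283^(- 1) 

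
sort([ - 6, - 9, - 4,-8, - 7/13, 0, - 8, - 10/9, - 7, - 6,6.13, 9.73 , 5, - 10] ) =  [ - 10, - 9, - 8, - 8,-7, - 6 , - 6, - 4 ,-10/9,-7/13, 0 , 5,6.13, 9.73 ] 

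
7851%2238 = 1137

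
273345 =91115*3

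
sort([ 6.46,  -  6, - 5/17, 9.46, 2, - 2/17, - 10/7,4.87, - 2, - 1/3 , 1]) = [-6, - 2, - 10/7, - 1/3,-5/17, - 2/17,  1,  2 , 4.87, 6.46,9.46 ] 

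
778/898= 389/449= 0.87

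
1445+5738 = 7183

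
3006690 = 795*3782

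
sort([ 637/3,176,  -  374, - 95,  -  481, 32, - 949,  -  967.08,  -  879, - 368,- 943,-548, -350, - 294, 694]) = [ - 967.08, - 949,-943 ,-879,  -  548 ,-481,-374,-368,-350,-294,  -  95,32, 176, 637/3,694]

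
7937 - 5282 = 2655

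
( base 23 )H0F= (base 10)9008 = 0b10001100110000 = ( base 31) 9BI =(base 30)a08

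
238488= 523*456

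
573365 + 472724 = 1046089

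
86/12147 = 86/12147 = 0.01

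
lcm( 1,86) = 86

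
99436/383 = 259 + 239/383 = 259.62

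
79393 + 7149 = 86542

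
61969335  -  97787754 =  - 35818419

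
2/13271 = 2/13271  =  0.00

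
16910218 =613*27586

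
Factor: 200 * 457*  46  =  4204400  =  2^4*5^2*23^1 * 457^1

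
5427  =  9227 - 3800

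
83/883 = 83/883= 0.09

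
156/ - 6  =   - 26/1 = - 26.00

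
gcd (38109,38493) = 3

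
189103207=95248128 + 93855079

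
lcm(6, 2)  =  6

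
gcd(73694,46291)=1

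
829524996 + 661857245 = 1491382241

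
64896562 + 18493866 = 83390428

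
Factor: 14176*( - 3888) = -2^9* 3^5*443^1 =- 55116288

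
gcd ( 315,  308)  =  7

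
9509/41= 9509/41 = 231.93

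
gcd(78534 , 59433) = 3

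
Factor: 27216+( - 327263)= - 300047 = - 11^1 * 27277^1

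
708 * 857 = 606756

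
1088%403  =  282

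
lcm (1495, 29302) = 146510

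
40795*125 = 5099375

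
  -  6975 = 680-7655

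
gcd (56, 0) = 56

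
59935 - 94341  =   - 34406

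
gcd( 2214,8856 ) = 2214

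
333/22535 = 333/22535 =0.01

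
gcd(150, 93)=3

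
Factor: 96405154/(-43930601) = -2^1*11^ ( - 1 ) * 13^( - 1 )*17^(-2)*1063^(- 1)*3251^1*14827^1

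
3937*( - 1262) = -4968494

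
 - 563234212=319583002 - 882817214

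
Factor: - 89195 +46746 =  - 11^1*17^1*227^1= - 42449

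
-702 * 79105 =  - 55531710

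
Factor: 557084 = 2^2*11^2 * 1151^1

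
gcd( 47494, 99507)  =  1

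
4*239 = 956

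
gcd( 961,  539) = 1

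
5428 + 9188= 14616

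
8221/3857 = 8221/3857 = 2.13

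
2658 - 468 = 2190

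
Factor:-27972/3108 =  - 9 = -3^2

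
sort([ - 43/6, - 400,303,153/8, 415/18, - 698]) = [ - 698,  -  400, - 43/6, 153/8,415/18,303 ]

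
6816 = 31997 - 25181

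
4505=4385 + 120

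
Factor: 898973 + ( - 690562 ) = 208411= 7^1*19^1 * 1567^1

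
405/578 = 405/578 = 0.70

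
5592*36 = 201312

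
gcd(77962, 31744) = 2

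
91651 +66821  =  158472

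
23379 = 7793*3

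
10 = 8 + 2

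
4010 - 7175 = -3165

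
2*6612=13224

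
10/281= 10/281 = 0.04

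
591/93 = 197/31 = 6.35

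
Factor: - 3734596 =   -  2^2 * 933649^1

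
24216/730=12108/365 = 33.17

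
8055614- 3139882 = 4915732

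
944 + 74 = 1018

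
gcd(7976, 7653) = 1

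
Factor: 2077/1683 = 3^( - 2)*11^( - 1)*17^(  -  1)*31^1*67^1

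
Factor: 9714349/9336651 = 3^( - 1 )*23^1*67^(-1)  *46451^(-1) *422363^1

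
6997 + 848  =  7845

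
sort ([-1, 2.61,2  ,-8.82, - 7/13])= [ - 8.82, - 1, - 7/13,2  ,  2.61 ] 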